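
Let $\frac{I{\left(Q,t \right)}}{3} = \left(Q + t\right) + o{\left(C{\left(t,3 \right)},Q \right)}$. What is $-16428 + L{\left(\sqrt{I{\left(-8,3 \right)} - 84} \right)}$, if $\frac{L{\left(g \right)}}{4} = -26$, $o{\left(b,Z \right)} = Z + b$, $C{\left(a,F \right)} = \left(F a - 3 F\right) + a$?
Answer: $-16532$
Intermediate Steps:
$C{\left(a,F \right)} = a - 3 F + F a$ ($C{\left(a,F \right)} = \left(- 3 F + F a\right) + a = a - 3 F + F a$)
$I{\left(Q,t \right)} = -27 + 6 Q + 15 t$ ($I{\left(Q,t \right)} = 3 \left(\left(Q + t\right) + \left(Q + \left(t - 9 + 3 t\right)\right)\right) = 3 \left(\left(Q + t\right) + \left(Q + \left(-9 + 4 t\right)\right)\right) = 3 \left(\left(Q + t\right) + \left(-9 + Q + 4 t\right)\right) = 3 \left(-9 + 2 Q + 5 t\right) = -27 + 6 Q + 15 t$)
$L{\left(g \right)} = -104$ ($L{\left(g \right)} = 4 \left(-26\right) = -104$)
$-16428 + L{\left(\sqrt{I{\left(-8,3 \right)} - 84} \right)} = -16428 - 104 = -16532$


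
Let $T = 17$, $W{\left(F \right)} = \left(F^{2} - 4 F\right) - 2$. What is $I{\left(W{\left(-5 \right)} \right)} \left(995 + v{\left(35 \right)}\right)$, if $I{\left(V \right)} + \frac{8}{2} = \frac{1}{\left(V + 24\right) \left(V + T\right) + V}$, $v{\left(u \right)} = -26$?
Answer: $- \frac{926307}{239} \approx -3875.8$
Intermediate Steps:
$W{\left(F \right)} = -2 + F^{2} - 4 F$
$I{\left(V \right)} = -4 + \frac{1}{V + \left(17 + V\right) \left(24 + V\right)}$ ($I{\left(V \right)} = -4 + \frac{1}{\left(V + 24\right) \left(V + 17\right) + V} = -4 + \frac{1}{\left(24 + V\right) \left(17 + V\right) + V} = -4 + \frac{1}{\left(17 + V\right) \left(24 + V\right) + V} = -4 + \frac{1}{V + \left(17 + V\right) \left(24 + V\right)}$)
$I{\left(W{\left(-5 \right)} \right)} \left(995 + v{\left(35 \right)}\right) = \frac{-1631 - 168 \left(-2 + \left(-5\right)^{2} - -20\right) - 4 \left(-2 + \left(-5\right)^{2} - -20\right)^{2}}{408 + \left(-2 + \left(-5\right)^{2} - -20\right)^{2} + 42 \left(-2 + \left(-5\right)^{2} - -20\right)} \left(995 - 26\right) = \frac{-1631 - 168 \left(-2 + 25 + 20\right) - 4 \left(-2 + 25 + 20\right)^{2}}{408 + \left(-2 + 25 + 20\right)^{2} + 42 \left(-2 + 25 + 20\right)} 969 = \frac{-1631 - 7224 - 4 \cdot 43^{2}}{408 + 43^{2} + 42 \cdot 43} \cdot 969 = \frac{-1631 - 7224 - 7396}{408 + 1849 + 1806} \cdot 969 = \frac{-1631 - 7224 - 7396}{4063} \cdot 969 = \frac{1}{4063} \left(-16251\right) 969 = \left(- \frac{16251}{4063}\right) 969 = - \frac{926307}{239}$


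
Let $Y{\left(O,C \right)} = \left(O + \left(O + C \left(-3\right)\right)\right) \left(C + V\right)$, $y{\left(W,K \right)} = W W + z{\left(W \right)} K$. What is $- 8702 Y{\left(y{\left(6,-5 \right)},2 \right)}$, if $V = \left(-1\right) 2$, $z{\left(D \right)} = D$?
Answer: $0$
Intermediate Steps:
$V = -2$
$y{\left(W,K \right)} = W^{2} + K W$ ($y{\left(W,K \right)} = W W + W K = W^{2} + K W$)
$Y{\left(O,C \right)} = \left(-2 + C\right) \left(- 3 C + 2 O\right)$ ($Y{\left(O,C \right)} = \left(O + \left(O + C \left(-3\right)\right)\right) \left(C - 2\right) = \left(O - \left(- O + 3 C\right)\right) \left(-2 + C\right) = \left(- 3 C + 2 O\right) \left(-2 + C\right) = \left(-2 + C\right) \left(- 3 C + 2 O\right)$)
$- 8702 Y{\left(y{\left(6,-5 \right)},2 \right)} = - 8702 \left(- 4 \cdot 6 \left(-5 + 6\right) - 3 \cdot 2^{2} + 6 \cdot 2 + 2 \cdot 2 \cdot 6 \left(-5 + 6\right)\right) = - 8702 \left(- 4 \cdot 6 \cdot 1 - 12 + 12 + 2 \cdot 2 \cdot 6 \cdot 1\right) = - 8702 \left(\left(-4\right) 6 - 12 + 12 + 2 \cdot 2 \cdot 6\right) = - 8702 \left(-24 - 12 + 12 + 24\right) = \left(-8702\right) 0 = 0$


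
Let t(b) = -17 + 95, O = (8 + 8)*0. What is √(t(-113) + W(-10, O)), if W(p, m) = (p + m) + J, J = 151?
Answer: √219 ≈ 14.799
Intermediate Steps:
O = 0 (O = 16*0 = 0)
W(p, m) = 151 + m + p (W(p, m) = (p + m) + 151 = (m + p) + 151 = 151 + m + p)
t(b) = 78
√(t(-113) + W(-10, O)) = √(78 + (151 + 0 - 10)) = √(78 + 141) = √219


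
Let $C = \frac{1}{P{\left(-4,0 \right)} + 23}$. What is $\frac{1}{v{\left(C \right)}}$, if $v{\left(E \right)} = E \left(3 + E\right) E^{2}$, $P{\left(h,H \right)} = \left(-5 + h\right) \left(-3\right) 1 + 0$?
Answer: $\frac{6250000}{151} \approx 41391.0$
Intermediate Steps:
$P{\left(h,H \right)} = 15 - 3 h$ ($P{\left(h,H \right)} = \left(15 - 3 h\right) 1 + 0 = \left(15 - 3 h\right) + 0 = 15 - 3 h$)
$C = \frac{1}{50}$ ($C = \frac{1}{\left(15 - -12\right) + 23} = \frac{1}{\left(15 + 12\right) + 23} = \frac{1}{27 + 23} = \frac{1}{50} \approx 0.02$)
$v{\left(E \right)} = E^{3} \left(3 + E\right)$
$\frac{1}{v{\left(C \right)}} = \frac{1}{\left(\frac{1}{50}\right)^{3} \left(3 + \frac{1}{50}\right)} = \frac{1}{\frac{1}{125000} \cdot \frac{151}{50}} = \frac{1}{\frac{151}{6250000}} = \frac{6250000}{151}$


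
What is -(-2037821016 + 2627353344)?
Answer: -589532328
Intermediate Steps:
-(-2037821016 + 2627353344) = -71148/(1/((31283 + 36928) - 59925)) = -71148/(1/(68211 - 59925)) = -71148/(1/8286) = -71148/1/8286 = -71148*8286 = -589532328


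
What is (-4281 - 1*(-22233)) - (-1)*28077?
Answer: 46029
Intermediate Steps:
(-4281 - 1*(-22233)) - (-1)*28077 = (-4281 + 22233) - 1*(-28077) = 17952 + 28077 = 46029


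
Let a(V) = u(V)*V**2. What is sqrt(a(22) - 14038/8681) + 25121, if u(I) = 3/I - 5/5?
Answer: 25121 + 6*I*sqrt(878395666)/8681 ≈ 25121.0 + 20.485*I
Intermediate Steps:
u(I) = -1 + 3/I (u(I) = 3/I - 5*1/5 = 3/I - 1 = -1 + 3/I)
a(V) = V*(3 - V) (a(V) = ((3 - V)/V)*V**2 = V*(3 - V))
sqrt(a(22) - 14038/8681) + 25121 = sqrt(22*(3 - 1*22) - 14038/8681) + 25121 = sqrt(22*(3 - 22) - 14038*1/8681) + 25121 = sqrt(22*(-19) - 14038/8681) + 25121 = sqrt(-418 - 14038/8681) + 25121 = sqrt(-3642696/8681) + 25121 = 6*I*sqrt(878395666)/8681 + 25121 = 25121 + 6*I*sqrt(878395666)/8681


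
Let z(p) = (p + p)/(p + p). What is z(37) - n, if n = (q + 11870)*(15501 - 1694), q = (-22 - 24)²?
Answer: -193104701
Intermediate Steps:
q = 2116 (q = (-46)² = 2116)
z(p) = 1 (z(p) = (2*p)/((2*p)) = (2*p)*(1/(2*p)) = 1)
n = 193104702 (n = (2116 + 11870)*(15501 - 1694) = 13986*13807 = 193104702)
z(37) - n = 1 - 1*193104702 = 1 - 193104702 = -193104701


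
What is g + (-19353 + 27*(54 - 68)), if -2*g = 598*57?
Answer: -36774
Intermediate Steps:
g = -17043 (g = -299*57 = -½*34086 = -17043)
g + (-19353 + 27*(54 - 68)) = -17043 + (-19353 + 27*(54 - 68)) = -17043 + (-19353 + 27*(-14)) = -17043 + (-19353 - 378) = -17043 - 19731 = -36774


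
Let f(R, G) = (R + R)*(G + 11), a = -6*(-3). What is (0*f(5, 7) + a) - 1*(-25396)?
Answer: 25414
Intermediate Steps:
a = 18
f(R, G) = 2*R*(11 + G) (f(R, G) = (2*R)*(11 + G) = 2*R*(11 + G))
(0*f(5, 7) + a) - 1*(-25396) = (0*(2*5*(11 + 7)) + 18) - 1*(-25396) = (0*(2*5*18) + 18) + 25396 = (0*180 + 18) + 25396 = (0 + 18) + 25396 = 18 + 25396 = 25414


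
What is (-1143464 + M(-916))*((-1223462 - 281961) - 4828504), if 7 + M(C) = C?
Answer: 7248463717749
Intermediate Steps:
M(C) = -7 + C
(-1143464 + M(-916))*((-1223462 - 281961) - 4828504) = (-1143464 + (-7 - 916))*((-1223462 - 281961) - 4828504) = (-1143464 - 923)*(-1505423 - 4828504) = -1144387*(-6333927) = 7248463717749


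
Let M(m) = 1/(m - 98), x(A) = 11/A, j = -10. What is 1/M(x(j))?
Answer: -991/10 ≈ -99.100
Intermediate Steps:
M(m) = 1/(-98 + m)
1/M(x(j)) = 1/(1/(-98 + 11/(-10))) = 1/(1/(-98 + 11*(-⅒))) = 1/(1/(-98 - 11/10)) = 1/(1/(-991/10)) = 1/(-10/991) = -991/10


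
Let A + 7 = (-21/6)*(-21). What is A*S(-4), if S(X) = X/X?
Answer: 133/2 ≈ 66.500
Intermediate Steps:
S(X) = 1
A = 133/2 (A = -7 + (-21/6)*(-21) = -7 + ((⅙)*(-21))*(-21) = -7 - 7/2*(-21) = -7 + 147/2 = 133/2 ≈ 66.500)
A*S(-4) = (133/2)*1 = 133/2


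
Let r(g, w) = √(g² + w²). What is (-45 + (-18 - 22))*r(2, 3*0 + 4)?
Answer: -170*√5 ≈ -380.13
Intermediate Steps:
(-45 + (-18 - 22))*r(2, 3*0 + 4) = (-45 + (-18 - 22))*√(2² + (3*0 + 4)²) = (-45 - 40)*√(4 + (0 + 4)²) = -85*√(4 + 4²) = -85*√(4 + 16) = -170*√5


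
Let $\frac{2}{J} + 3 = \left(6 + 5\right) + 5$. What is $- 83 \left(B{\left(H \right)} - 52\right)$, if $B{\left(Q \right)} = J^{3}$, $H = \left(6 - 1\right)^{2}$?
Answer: $\frac{9481588}{2197} \approx 4315.7$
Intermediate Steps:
$J = \frac{2}{13}$ ($J = \frac{2}{-3 + \left(\left(6 + 5\right) + 5\right)} = \frac{2}{-3 + \left(11 + 5\right)} = \frac{2}{-3 + 16} = \frac{2}{13} \approx 0.15385$)
$H = 25$ ($H = 5^{2} = 25$)
$B{\left(Q \right)} = \frac{8}{2197}$ ($B{\left(Q \right)} = \left(\frac{2}{13}\right)^{3} = \frac{8}{2197}$)
$- 83 \left(B{\left(H \right)} - 52\right) = - 83 \left(\frac{8}{2197} - 52\right) = \left(-83\right) \left(- \frac{114236}{2197}\right) = \frac{9481588}{2197}$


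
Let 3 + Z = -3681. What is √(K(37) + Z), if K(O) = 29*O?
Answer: I*√2611 ≈ 51.098*I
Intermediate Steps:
Z = -3684 (Z = -3 - 3681 = -3684)
√(K(37) + Z) = √(29*37 - 3684) = √(1073 - 3684) = √(-2611) = I*√2611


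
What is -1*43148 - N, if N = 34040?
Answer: -77188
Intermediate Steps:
-1*43148 - N = -1*43148 - 1*34040 = -43148 - 34040 = -77188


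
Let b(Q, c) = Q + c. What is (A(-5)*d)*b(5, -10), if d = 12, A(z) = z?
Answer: 300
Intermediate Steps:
(A(-5)*d)*b(5, -10) = (-5*12)*(5 - 10) = -60*(-5) = 300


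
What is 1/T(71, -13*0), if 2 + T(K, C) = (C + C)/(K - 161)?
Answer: -½ ≈ -0.50000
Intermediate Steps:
T(K, C) = -2 + 2*C/(-161 + K) (T(K, C) = -2 + (C + C)/(K - 161) = -2 + (2*C)/(-161 + K) = -2 + 2*C/(-161 + K))
1/T(71, -13*0) = 1/(2*(161 - 13*0 - 1*71)/(-161 + 71)) = 1/(2*(161 + 0 - 71)/(-90)) = 1/(2*(-1/90)*90) = 1/(-2) = -½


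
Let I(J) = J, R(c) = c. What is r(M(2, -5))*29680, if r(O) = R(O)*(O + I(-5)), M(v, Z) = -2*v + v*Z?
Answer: 7894880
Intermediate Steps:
M(v, Z) = -2*v + Z*v
r(O) = O*(-5 + O) (r(O) = O*(O - 5) = O*(-5 + O))
r(M(2, -5))*29680 = ((2*(-2 - 5))*(-5 + 2*(-2 - 5)))*29680 = ((2*(-7))*(-5 + 2*(-7)))*29680 = -14*(-5 - 14)*29680 = -14*(-19)*29680 = 266*29680 = 7894880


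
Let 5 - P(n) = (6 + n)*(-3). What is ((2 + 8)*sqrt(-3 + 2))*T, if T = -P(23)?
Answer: -920*I ≈ -920.0*I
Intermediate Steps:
P(n) = 23 + 3*n (P(n) = 5 - (6 + n)*(-3) = 5 - (-18 - 3*n) = 5 + (18 + 3*n) = 23 + 3*n)
T = -92 (T = -(23 + 3*23) = -(23 + 69) = -1*92 = -92)
((2 + 8)*sqrt(-3 + 2))*T = ((2 + 8)*sqrt(-3 + 2))*(-92) = (10*sqrt(-1))*(-92) = (10*I)*(-92) = -920*I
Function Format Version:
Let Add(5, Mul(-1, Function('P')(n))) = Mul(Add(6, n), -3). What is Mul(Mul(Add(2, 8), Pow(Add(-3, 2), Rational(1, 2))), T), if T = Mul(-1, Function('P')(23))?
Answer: Mul(-920, I) ≈ Mul(-920.00, I)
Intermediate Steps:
Function('P')(n) = Add(23, Mul(3, n)) (Function('P')(n) = Add(5, Mul(-1, Mul(Add(6, n), -3))) = Add(5, Mul(-1, Add(-18, Mul(-3, n)))) = Add(5, Add(18, Mul(3, n))) = Add(23, Mul(3, n)))
T = -92 (T = Mul(-1, Add(23, Mul(3, 23))) = Mul(-1, Add(23, 69)) = Mul(-1, 92) = -92)
Mul(Mul(Add(2, 8), Pow(Add(-3, 2), Rational(1, 2))), T) = Mul(Mul(Add(2, 8), Pow(Add(-3, 2), Rational(1, 2))), -92) = Mul(Mul(10, Pow(-1, Rational(1, 2))), -92) = Mul(Mul(10, I), -92) = Mul(-920, I)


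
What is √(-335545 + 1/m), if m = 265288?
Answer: 3*I*√655969251249422/132644 ≈ 579.26*I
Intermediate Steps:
√(-335545 + 1/m) = √(-335545 + 1/265288) = √(-89016061959/265288) = 3*I*√655969251249422/132644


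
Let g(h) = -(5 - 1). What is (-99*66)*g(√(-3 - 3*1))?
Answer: 26136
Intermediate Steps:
g(h) = -4 (g(h) = -1*4 = -4)
(-99*66)*g(√(-3 - 3*1)) = -99*66*(-4) = -6534*(-4) = 26136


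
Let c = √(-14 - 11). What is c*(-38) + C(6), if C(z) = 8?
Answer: 8 - 190*I ≈ 8.0 - 190.0*I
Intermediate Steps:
c = 5*I (c = √(-25) = 5*I ≈ 5.0*I)
c*(-38) + C(6) = (5*I)*(-38) + 8 = -190*I + 8 = 8 - 190*I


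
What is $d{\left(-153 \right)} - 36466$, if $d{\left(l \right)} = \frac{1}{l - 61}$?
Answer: $- \frac{7803725}{214} \approx -36466.0$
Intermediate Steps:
$d{\left(l \right)} = \frac{1}{-61 + l}$
$d{\left(-153 \right)} - 36466 = \frac{1}{-61 - 153} - 36466 = \frac{1}{-214} - 36466 = - \frac{1}{214} - 36466 = - \frac{7803725}{214}$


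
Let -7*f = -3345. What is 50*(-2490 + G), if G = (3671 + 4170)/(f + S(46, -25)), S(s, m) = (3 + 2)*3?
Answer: -8535613/69 ≈ -1.2370e+5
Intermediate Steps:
S(s, m) = 15 (S(s, m) = 5*3 = 15)
f = 3345/7 (f = -⅐*(-3345) = 3345/7 ≈ 477.86)
G = 54887/3450 (G = (3671 + 4170)/(3345/7 + 15) = 7841/(3450/7) = 7841*(7/3450) = 54887/3450 ≈ 15.909)
50*(-2490 + G) = 50*(-2490 + 54887/3450) = 50*(-8535613/3450) = -8535613/69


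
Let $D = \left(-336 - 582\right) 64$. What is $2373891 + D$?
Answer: $2315139$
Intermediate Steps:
$D = -58752$ ($D = \left(-918\right) 64 = -58752$)
$2373891 + D = 2373891 - 58752 = 2315139$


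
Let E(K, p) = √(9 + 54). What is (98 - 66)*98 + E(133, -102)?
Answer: 3136 + 3*√7 ≈ 3143.9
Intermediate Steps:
E(K, p) = 3*√7 (E(K, p) = √63 = 3*√7)
(98 - 66)*98 + E(133, -102) = (98 - 66)*98 + 3*√7 = 32*98 + 3*√7 = 3136 + 3*√7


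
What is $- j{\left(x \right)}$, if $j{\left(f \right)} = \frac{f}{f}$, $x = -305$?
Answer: $-1$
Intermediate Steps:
$j{\left(f \right)} = 1$
$- j{\left(x \right)} = \left(-1\right) 1 = -1$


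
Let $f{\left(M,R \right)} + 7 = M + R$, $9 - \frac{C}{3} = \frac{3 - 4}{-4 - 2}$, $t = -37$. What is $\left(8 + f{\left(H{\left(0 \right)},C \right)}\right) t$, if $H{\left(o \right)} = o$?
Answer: $- \frac{2035}{2} \approx -1017.5$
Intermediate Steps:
$C = \frac{53}{2}$ ($C = 27 - 3 \frac{3 - 4}{-4 - 2} = 27 - 3 \left(- \frac{1}{-6}\right) = 27 - 3 \left(\left(-1\right) \left(- \frac{1}{6}\right)\right) = 27 - \frac{1}{2} = \frac{53}{2} \approx 26.5$)
$f{\left(M,R \right)} = -7 + M + R$ ($f{\left(M,R \right)} = -7 + \left(M + R\right) = -7 + M + R$)
$\left(8 + f{\left(H{\left(0 \right)},C \right)}\right) t = \left(8 + \left(-7 + 0 + \frac{53}{2}\right)\right) \left(-37\right) = \left(8 + \frac{39}{2}\right) \left(-37\right) = \frac{55}{2} \left(-37\right) = - \frac{2035}{2}$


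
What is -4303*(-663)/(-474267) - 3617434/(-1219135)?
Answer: -587475753379/192731833015 ≈ -3.0481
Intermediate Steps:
-4303*(-663)/(-474267) - 3617434/(-1219135) = 2852889*(-1/474267) - 3617434*(-1/1219135) = -950963/158089 + 3617434/1219135 = -587475753379/192731833015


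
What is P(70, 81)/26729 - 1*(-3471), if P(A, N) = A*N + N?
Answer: 92782110/26729 ≈ 3471.2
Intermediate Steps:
P(A, N) = N + A*N
P(70, 81)/26729 - 1*(-3471) = (81*(1 + 70))/26729 - 1*(-3471) = (81*71)*(1/26729) + 3471 = 5751*(1/26729) + 3471 = 5751/26729 + 3471 = 92782110/26729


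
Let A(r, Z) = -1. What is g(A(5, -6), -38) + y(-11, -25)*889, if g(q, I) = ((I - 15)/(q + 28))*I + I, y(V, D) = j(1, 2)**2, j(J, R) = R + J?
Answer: 217015/27 ≈ 8037.6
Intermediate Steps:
j(J, R) = J + R
y(V, D) = 9 (y(V, D) = (1 + 2)**2 = 3**2 = 9)
g(q, I) = I + I*(-15 + I)/(28 + q) (g(q, I) = ((-15 + I)/(28 + q))*I + I = I*(-15 + I)/(28 + q) + I = I + I*(-15 + I)/(28 + q))
g(A(5, -6), -38) + y(-11, -25)*889 = -38*(13 - 38 - 1)/(28 - 1) + 9*889 = -38*(-26)/27 + 8001 = -38*1/27*(-26) + 8001 = 988/27 + 8001 = 217015/27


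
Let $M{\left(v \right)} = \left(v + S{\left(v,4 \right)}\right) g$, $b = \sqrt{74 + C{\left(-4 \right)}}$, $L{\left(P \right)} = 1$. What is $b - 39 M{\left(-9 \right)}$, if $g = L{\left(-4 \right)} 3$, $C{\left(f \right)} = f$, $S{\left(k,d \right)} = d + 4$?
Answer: $117 + \sqrt{70} \approx 125.37$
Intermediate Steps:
$S{\left(k,d \right)} = 4 + d$
$g = 3$ ($g = 1 \cdot 3 = 3$)
$b = \sqrt{70}$ ($b = \sqrt{74 - 4} = \sqrt{70} \approx 8.3666$)
$M{\left(v \right)} = 24 + 3 v$ ($M{\left(v \right)} = \left(v + \left(4 + 4\right)\right) 3 = \left(v + 8\right) 3 = \left(8 + v\right) 3 = 24 + 3 v$)
$b - 39 M{\left(-9 \right)} = \sqrt{70} - 39 \left(24 + 3 \left(-9\right)\right) = \sqrt{70} - 39 \left(24 - 27\right) = \sqrt{70} - -117 = \sqrt{70} + 117 = 117 + \sqrt{70}$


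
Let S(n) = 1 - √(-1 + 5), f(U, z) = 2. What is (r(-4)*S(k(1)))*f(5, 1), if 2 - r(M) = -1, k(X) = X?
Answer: -6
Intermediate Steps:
S(n) = -1 (S(n) = 1 - √4 = 1 - 1*2 = 1 - 2 = -1)
r(M) = 3 (r(M) = 2 - 1*(-1) = 2 + 1 = 3)
(r(-4)*S(k(1)))*f(5, 1) = (3*(-1))*2 = -3*2 = -6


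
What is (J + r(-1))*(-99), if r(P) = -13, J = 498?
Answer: -48015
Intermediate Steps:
(J + r(-1))*(-99) = (498 - 13)*(-99) = 485*(-99) = -48015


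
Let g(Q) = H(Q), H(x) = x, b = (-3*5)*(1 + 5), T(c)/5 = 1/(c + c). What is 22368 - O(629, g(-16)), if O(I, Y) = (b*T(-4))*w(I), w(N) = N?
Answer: -52053/4 ≈ -13013.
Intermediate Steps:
T(c) = 5/(2*c) (T(c) = 5/(c + c) = 5/((2*c)) = 5*(1/(2*c)) = 5/(2*c))
b = -90 (b = -15*6 = -90)
g(Q) = Q
O(I, Y) = 225*I/4 (O(I, Y) = (-225/(-4))*I = (-225*(-1)/4)*I = (-90*(-5/8))*I = 225*I/4)
22368 - O(629, g(-16)) = 22368 - 225*629/4 = 22368 - 1*141525/4 = 22368 - 141525/4 = -52053/4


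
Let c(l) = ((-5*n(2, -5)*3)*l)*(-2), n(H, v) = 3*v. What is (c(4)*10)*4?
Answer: -72000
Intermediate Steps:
c(l) = -450*l (c(l) = ((-15*(-5)*3)*l)*(-2) = ((-5*(-15)*3)*l)*(-2) = ((75*3)*l)*(-2) = (225*l)*(-2) = -450*l)
(c(4)*10)*4 = (-450*4*10)*4 = -1800*10*4 = -18000*4 = -72000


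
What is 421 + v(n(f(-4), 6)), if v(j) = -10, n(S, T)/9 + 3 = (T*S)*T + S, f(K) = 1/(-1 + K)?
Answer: 411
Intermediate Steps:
n(S, T) = -27 + 9*S + 9*S*T² (n(S, T) = -27 + 9*((T*S)*T + S) = -27 + 9*((S*T)*T + S) = -27 + 9*(S*T² + S) = -27 + 9*(S + S*T²) = -27 + (9*S + 9*S*T²) = -27 + 9*S + 9*S*T²)
421 + v(n(f(-4), 6)) = 421 - 10 = 411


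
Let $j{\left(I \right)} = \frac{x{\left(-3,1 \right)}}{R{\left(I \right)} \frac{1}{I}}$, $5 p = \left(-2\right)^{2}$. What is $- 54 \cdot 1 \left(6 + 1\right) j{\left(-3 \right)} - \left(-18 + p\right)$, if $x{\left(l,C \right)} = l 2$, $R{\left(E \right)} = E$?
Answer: $\frac{11426}{5} \approx 2285.2$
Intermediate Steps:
$p = \frac{4}{5}$ ($p = \frac{\left(-2\right)^{2}}{5} = \frac{1}{5} \cdot 4 = \frac{4}{5} \approx 0.8$)
$x{\left(l,C \right)} = 2 l$
$j{\left(I \right)} = -6$ ($j{\left(I \right)} = \frac{2 \left(-3\right)}{I \frac{1}{I}} = - \frac{6}{1} = \left(-6\right) 1 = -6$)
$- 54 \cdot 1 \left(6 + 1\right) j{\left(-3 \right)} - \left(-18 + p\right) = - 54 \cdot 1 \left(6 + 1\right) \left(-6\right) + \left(18 - \frac{4}{5}\right) = - 54 \cdot 1 \cdot 7 \left(-6\right) + \left(18 - \frac{4}{5}\right) = - 54 \cdot 7 \left(-6\right) + \frac{86}{5} = \left(-54\right) \left(-42\right) + \frac{86}{5} = 2268 + \frac{86}{5} = \frac{11426}{5}$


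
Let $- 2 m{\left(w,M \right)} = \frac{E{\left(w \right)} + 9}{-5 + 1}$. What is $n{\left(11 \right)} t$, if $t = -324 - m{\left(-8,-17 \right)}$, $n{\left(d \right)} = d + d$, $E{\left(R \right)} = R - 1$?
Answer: $-7128$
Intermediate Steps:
$E{\left(R \right)} = -1 + R$
$m{\left(w,M \right)} = 1 + \frac{w}{8}$ ($m{\left(w,M \right)} = - \frac{\left(\left(-1 + w\right) + 9\right) \frac{1}{-5 + 1}}{2} = - \frac{\left(8 + w\right) \frac{1}{-4}}{2} = - \frac{\left(8 + w\right) \left(- \frac{1}{4}\right)}{2} = - \frac{-2 - \frac{w}{4}}{2} = 1 + \frac{w}{8}$)
$n{\left(d \right)} = 2 d$
$t = -324$ ($t = -324 - \left(1 + \frac{1}{8} \left(-8\right)\right) = -324 - \left(1 - 1\right) = -324 - 0 = -324 + 0 = -324$)
$n{\left(11 \right)} t = 2 \cdot 11 \left(-324\right) = 22 \left(-324\right) = -7128$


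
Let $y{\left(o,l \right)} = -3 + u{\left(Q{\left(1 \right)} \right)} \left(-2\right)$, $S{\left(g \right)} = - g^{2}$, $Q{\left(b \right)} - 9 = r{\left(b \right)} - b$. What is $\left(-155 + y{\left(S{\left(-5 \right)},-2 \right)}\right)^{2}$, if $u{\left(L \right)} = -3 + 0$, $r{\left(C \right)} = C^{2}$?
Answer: $23104$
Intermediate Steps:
$Q{\left(b \right)} = 9 + b^{2} - b$ ($Q{\left(b \right)} = 9 + \left(b^{2} - b\right) = 9 + b^{2} - b$)
$u{\left(L \right)} = -3$
$y{\left(o,l \right)} = 3$ ($y{\left(o,l \right)} = -3 - -6 = -3 + 6 = 3$)
$\left(-155 + y{\left(S{\left(-5 \right)},-2 \right)}\right)^{2} = \left(-155 + 3\right)^{2} = \left(-152\right)^{2} = 23104$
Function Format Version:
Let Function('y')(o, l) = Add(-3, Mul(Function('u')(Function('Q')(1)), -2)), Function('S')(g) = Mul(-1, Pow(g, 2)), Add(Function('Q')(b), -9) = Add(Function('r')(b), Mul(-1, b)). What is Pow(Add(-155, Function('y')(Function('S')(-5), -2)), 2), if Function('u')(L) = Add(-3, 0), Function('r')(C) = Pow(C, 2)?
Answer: 23104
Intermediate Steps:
Function('Q')(b) = Add(9, Pow(b, 2), Mul(-1, b)) (Function('Q')(b) = Add(9, Add(Pow(b, 2), Mul(-1, b))) = Add(9, Pow(b, 2), Mul(-1, b)))
Function('u')(L) = -3
Function('y')(o, l) = 3 (Function('y')(o, l) = Add(-3, Mul(-3, -2)) = Add(-3, 6) = 3)
Pow(Add(-155, Function('y')(Function('S')(-5), -2)), 2) = Pow(Add(-155, 3), 2) = Pow(-152, 2) = 23104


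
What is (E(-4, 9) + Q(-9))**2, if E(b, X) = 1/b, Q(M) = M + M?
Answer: 5329/16 ≈ 333.06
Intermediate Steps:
Q(M) = 2*M
(E(-4, 9) + Q(-9))**2 = (1/(-4) + 2*(-9))**2 = (-1/4 - 18)**2 = (-73/4)**2 = 5329/16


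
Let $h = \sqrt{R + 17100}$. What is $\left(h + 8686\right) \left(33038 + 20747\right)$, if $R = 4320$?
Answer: $467176510 + 322710 \sqrt{595} \approx 4.7505 \cdot 10^{8}$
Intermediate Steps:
$h = 6 \sqrt{595}$ ($h = \sqrt{4320 + 17100} = \sqrt{21420} = 6 \sqrt{595} \approx 146.36$)
$\left(h + 8686\right) \left(33038 + 20747\right) = \left(6 \sqrt{595} + 8686\right) \left(33038 + 20747\right) = \left(8686 + 6 \sqrt{595}\right) 53785 = 467176510 + 322710 \sqrt{595}$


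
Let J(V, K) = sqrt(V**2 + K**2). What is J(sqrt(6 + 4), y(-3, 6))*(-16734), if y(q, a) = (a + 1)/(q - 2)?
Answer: -16734*sqrt(299)/5 ≈ -57872.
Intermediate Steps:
y(q, a) = (1 + a)/(-2 + q)
J(V, K) = sqrt(K**2 + V**2)
J(sqrt(6 + 4), y(-3, 6))*(-16734) = sqrt(((1 + 6)/(-2 - 3))**2 + (sqrt(6 + 4))**2)*(-16734) = sqrt((7/(-5))**2 + (sqrt(10))**2)*(-16734) = sqrt((-1/5*7)**2 + 10)*(-16734) = sqrt((-7/5)**2 + 10)*(-16734) = sqrt(49/25 + 10)*(-16734) = sqrt(299/25)*(-16734) = (sqrt(299)/5)*(-16734) = -16734*sqrt(299)/5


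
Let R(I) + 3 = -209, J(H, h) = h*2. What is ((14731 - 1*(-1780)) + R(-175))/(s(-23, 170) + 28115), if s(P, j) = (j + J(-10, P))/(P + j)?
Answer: 2395953/4133029 ≈ 0.57971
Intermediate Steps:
J(H, h) = 2*h
s(P, j) = (j + 2*P)/(P + j)
R(I) = -212 (R(I) = -3 - 209 = -212)
((14731 - 1*(-1780)) + R(-175))/(s(-23, 170) + 28115) = ((14731 - 1*(-1780)) - 212)/((170 + 2*(-23))/(-23 + 170) + 28115) = ((14731 + 1780) - 212)/((170 - 46)/147 + 28115) = (16511 - 212)/((1/147)*124 + 28115) = 16299/(124/147 + 28115) = 16299/(4133029/147) = 16299*(147/4133029) = 2395953/4133029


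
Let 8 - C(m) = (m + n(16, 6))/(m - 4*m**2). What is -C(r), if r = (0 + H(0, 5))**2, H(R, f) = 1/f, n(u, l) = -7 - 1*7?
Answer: -8893/21 ≈ -423.48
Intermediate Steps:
n(u, l) = -14 (n(u, l) = -7 - 7 = -14)
r = 1/25 (r = (0 + 1/5)**2 = (1/5)**2 = 1/25 ≈ 0.040000)
C(m) = 8 - (-14 + m)/(m - 4*m**2) (C(m) = 8 - (m - 14)/(m - 4*m**2) = 8 - (-14 + m)/(m - 4*m**2))
-C(r) = -(-14 - 7*1/25 + 32*(1/25)**2)/(1/25*(-1 + 4*(1/25))) = -25*(-14 - 7/25 + 32*(1/625))/(-1 + 4/25) = -25*(-14 - 7/25 + 32/625)/(-21/25) = -25*(-25)*(-8893)/(21*625) = -1*8893/21 = -8893/21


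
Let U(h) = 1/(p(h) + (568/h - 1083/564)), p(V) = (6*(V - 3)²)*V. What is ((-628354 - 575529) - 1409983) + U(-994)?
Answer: -20392344557695347386/7801602896895 ≈ -2.6139e+6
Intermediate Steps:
p(V) = 6*V*(-3 + V)² (p(V) = (6*(-3 + V)²)*V = 6*V*(-3 + V)²)
U(h) = 1/(-361/188 + 568/h + 6*h*(-3 + h)²) (U(h) = 1/(6*h*(-3 + h)² + (568/h - 1083/564)) = 1/(6*h*(-3 + h)² + (568/h - 1083*1/564)) = 1/(6*h*(-3 + h)² + (568/h - 361/188)) = 1/(6*h*(-3 + h)² + (-361/188 + 568/h)) = 1/(-361/188 + 568/h + 6*h*(-3 + h)²))
((-628354 - 575529) - 1409983) + U(-994) = ((-628354 - 575529) - 1409983) + 188*(-994)/(106784 - 361*(-994) + 1128*(-994)²*(-3 - 994)²) = (-1203883 - 1409983) + 188*(-994)/(106784 + 358834 + 1128*988036*(-997)²) = -2613866 + 188*(-994)/(106784 + 358834 + 1128*988036*994009) = -2613866 + 188*(-994)/(106784 + 358834 + 1107827610893472) = -2613866 + 188*(-994)/1107827611359090 = -2613866 + 188*(-994)*(1/1107827611359090) = -2613866 - 1316/7801602896895 = -20392344557695347386/7801602896895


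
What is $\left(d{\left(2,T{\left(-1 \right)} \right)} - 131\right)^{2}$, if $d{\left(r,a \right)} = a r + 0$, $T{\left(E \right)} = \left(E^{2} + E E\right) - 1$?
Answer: $16641$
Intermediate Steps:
$T{\left(E \right)} = -1 + 2 E^{2}$ ($T{\left(E \right)} = \left(E^{2} + E^{2}\right) - 1 = 2 E^{2} - 1 = -1 + 2 E^{2}$)
$d{\left(r,a \right)} = a r$
$\left(d{\left(2,T{\left(-1 \right)} \right)} - 131\right)^{2} = \left(\left(-1 + 2 \left(-1\right)^{2}\right) 2 - 131\right)^{2} = \left(\left(-1 + 2 \cdot 1\right) 2 - 131\right)^{2} = \left(\left(-1 + 2\right) 2 - 131\right)^{2} = \left(1 \cdot 2 - 131\right)^{2} = \left(2 - 131\right)^{2} = \left(-129\right)^{2} = 16641$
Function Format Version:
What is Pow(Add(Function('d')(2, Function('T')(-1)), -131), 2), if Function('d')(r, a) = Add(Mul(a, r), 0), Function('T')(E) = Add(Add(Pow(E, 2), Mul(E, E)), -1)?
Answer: 16641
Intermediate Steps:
Function('T')(E) = Add(-1, Mul(2, Pow(E, 2))) (Function('T')(E) = Add(Add(Pow(E, 2), Pow(E, 2)), -1) = Add(Mul(2, Pow(E, 2)), -1) = Add(-1, Mul(2, Pow(E, 2))))
Function('d')(r, a) = Mul(a, r)
Pow(Add(Function('d')(2, Function('T')(-1)), -131), 2) = Pow(Add(Mul(Add(-1, Mul(2, Pow(-1, 2))), 2), -131), 2) = Pow(Add(Mul(Add(-1, Mul(2, 1)), 2), -131), 2) = Pow(Add(Mul(Add(-1, 2), 2), -131), 2) = Pow(Add(Mul(1, 2), -131), 2) = Pow(Add(2, -131), 2) = Pow(-129, 2) = 16641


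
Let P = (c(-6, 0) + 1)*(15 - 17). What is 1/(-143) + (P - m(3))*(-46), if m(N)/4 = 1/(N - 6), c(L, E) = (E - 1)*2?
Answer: -65783/429 ≈ -153.34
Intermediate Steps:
c(L, E) = -2 + 2*E (c(L, E) = (-1 + E)*2 = -2 + 2*E)
P = 2 (P = ((-2 + 2*0) + 1)*(15 - 17) = ((-2 + 0) + 1)*(-2) = (-2 + 1)*(-2) = -1*(-2) = 2)
m(N) = 4/(-6 + N) (m(N) = 4/(N - 6) = 4/(-6 + N))
1/(-143) + (P - m(3))*(-46) = 1/(-143) + (2 - 4/(-6 + 3))*(-46) = -1/143 + (2 - 4/(-3))*(-46) = -1/143 + (2 - 4*(-1)/3)*(-46) = -1/143 + (2 - 1*(-4/3))*(-46) = -1/143 + (2 + 4/3)*(-46) = -1/143 + (10/3)*(-46) = -1/143 - 460/3 = -65783/429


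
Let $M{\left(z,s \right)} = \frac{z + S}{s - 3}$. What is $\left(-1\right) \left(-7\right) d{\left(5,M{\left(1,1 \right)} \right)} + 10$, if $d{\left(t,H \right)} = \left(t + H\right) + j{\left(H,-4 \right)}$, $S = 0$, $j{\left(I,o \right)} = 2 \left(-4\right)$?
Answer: $- \frac{29}{2} \approx -14.5$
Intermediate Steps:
$j{\left(I,o \right)} = -8$
$M{\left(z,s \right)} = \frac{z}{-3 + s}$ ($M{\left(z,s \right)} = \frac{z + 0}{s - 3} = \frac{z}{-3 + s}$)
$d{\left(t,H \right)} = -8 + H + t$ ($d{\left(t,H \right)} = \left(t + H\right) - 8 = \left(H + t\right) - 8 = -8 + H + t$)
$\left(-1\right) \left(-7\right) d{\left(5,M{\left(1,1 \right)} \right)} + 10 = \left(-1\right) \left(-7\right) \left(-8 + 1 \frac{1}{-3 + 1} + 5\right) + 10 = 7 \left(-8 + 1 \frac{1}{-2} + 5\right) + 10 = 7 \left(-8 + 1 \left(- \frac{1}{2}\right) + 5\right) + 10 = 7 \left(-8 - \frac{1}{2} + 5\right) + 10 = 7 \left(- \frac{7}{2}\right) + 10 = - \frac{49}{2} + 10 = - \frac{29}{2}$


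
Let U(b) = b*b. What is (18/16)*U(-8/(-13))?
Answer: 72/169 ≈ 0.42604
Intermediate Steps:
U(b) = b²
(18/16)*U(-8/(-13)) = (18/16)*(-8/(-13))² = (18*(1/16))*(-8*(-1/13))² = 9*(8/13)²/8 = (9/8)*(64/169) = 72/169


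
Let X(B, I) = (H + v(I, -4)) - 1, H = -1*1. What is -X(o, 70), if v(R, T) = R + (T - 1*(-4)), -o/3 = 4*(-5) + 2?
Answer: -68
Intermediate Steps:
H = -1
o = 54 (o = -3*(4*(-5) + 2) = -3*(-20 + 2) = -3*(-18) = 54)
v(R, T) = 4 + R + T (v(R, T) = R + (T + 4) = R + (4 + T) = 4 + R + T)
X(B, I) = -2 + I (X(B, I) = (-1 + (4 + I - 4)) - 1 = (-1 + I) - 1 = -2 + I)
-X(o, 70) = -(-2 + 70) = -1*68 = -68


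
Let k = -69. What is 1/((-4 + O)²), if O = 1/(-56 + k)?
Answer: 15625/251001 ≈ 0.062251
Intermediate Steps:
O = -1/125 (O = 1/(-56 - 69) = 1/(-125) = -1/125 ≈ -0.0080000)
1/((-4 + O)²) = 1/((-4 - 1/125)²) = 1/((-501/125)²) = 1/(251001/15625) = 15625/251001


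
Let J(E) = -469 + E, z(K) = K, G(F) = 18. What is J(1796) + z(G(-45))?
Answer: 1345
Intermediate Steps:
J(1796) + z(G(-45)) = (-469 + 1796) + 18 = 1327 + 18 = 1345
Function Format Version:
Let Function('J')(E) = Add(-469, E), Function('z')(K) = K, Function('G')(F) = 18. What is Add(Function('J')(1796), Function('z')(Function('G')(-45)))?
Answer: 1345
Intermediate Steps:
Add(Function('J')(1796), Function('z')(Function('G')(-45))) = Add(Add(-469, 1796), 18) = Add(1327, 18) = 1345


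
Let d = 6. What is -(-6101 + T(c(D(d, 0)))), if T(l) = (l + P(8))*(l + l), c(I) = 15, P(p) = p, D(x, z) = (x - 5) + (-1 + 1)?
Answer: 5411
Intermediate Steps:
D(x, z) = -5 + x (D(x, z) = (-5 + x) + 0 = -5 + x)
T(l) = 2*l*(8 + l) (T(l) = (l + 8)*(l + l) = (8 + l)*(2*l) = 2*l*(8 + l))
-(-6101 + T(c(D(d, 0)))) = -(-6101 + 2*15*(8 + 15)) = -(-6101 + 2*15*23) = -(-6101 + 690) = -1*(-5411) = 5411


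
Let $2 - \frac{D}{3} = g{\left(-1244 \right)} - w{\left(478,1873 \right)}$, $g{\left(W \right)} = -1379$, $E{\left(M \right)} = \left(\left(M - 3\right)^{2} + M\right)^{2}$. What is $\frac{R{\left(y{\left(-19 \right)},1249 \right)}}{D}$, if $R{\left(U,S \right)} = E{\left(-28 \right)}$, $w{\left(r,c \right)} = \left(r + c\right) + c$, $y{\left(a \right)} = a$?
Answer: $\frac{290163}{5605} \approx 51.769$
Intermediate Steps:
$E{\left(M \right)} = \left(M + \left(-3 + M\right)^{2}\right)^{2}$ ($E{\left(M \right)} = \left(\left(-3 + M\right)^{2} + M\right)^{2} = \left(M + \left(-3 + M\right)^{2}\right)^{2}$)
$w{\left(r,c \right)} = r + 2 c$ ($w{\left(r,c \right)} = \left(c + r\right) + c = r + 2 c$)
$R{\left(U,S \right)} = 870489$ ($R{\left(U,S \right)} = \left(-28 + \left(-3 - 28\right)^{2}\right)^{2} = \left(-28 + \left(-31\right)^{2}\right)^{2} = \left(-28 + 961\right)^{2} = 933^{2} = 870489$)
$D = 16815$ ($D = 6 - 3 \left(-1379 - \left(478 + 2 \cdot 1873\right)\right) = 6 - 3 \left(-1379 - \left(478 + 3746\right)\right) = 6 - 3 \left(-1379 - 4224\right) = 6 - -16809 = 6 + 16809 = 16815$)
$\frac{R{\left(y{\left(-19 \right)},1249 \right)}}{D} = \frac{870489}{16815} = 870489 \cdot \frac{1}{16815} = \frac{290163}{5605}$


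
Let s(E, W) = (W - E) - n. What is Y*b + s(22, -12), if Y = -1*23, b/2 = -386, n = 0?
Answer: 17722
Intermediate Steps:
s(E, W) = W - E (s(E, W) = (W - E) - 1*0 = (W - E) + 0 = W - E)
b = -772 (b = 2*(-386) = -772)
Y = -23
Y*b + s(22, -12) = -23*(-772) + (-12 - 1*22) = 17756 + (-12 - 22) = 17756 - 34 = 17722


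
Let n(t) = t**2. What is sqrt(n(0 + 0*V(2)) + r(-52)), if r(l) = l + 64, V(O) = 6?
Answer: 2*sqrt(3) ≈ 3.4641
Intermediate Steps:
r(l) = 64 + l
sqrt(n(0 + 0*V(2)) + r(-52)) = sqrt((0 + 0*6)**2 + (64 - 52)) = sqrt((0 + 0)**2 + 12) = sqrt(0**2 + 12) = sqrt(0 + 12) = sqrt(12) = 2*sqrt(3)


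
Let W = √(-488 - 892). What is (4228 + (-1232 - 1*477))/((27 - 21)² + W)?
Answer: 7557/223 - 2519*I*√345/1338 ≈ 33.888 - 34.969*I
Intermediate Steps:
W = 2*I*√345 (W = √(-1380) = 2*I*√345 ≈ 37.148*I)
(4228 + (-1232 - 1*477))/((27 - 21)² + W) = (4228 + (-1232 - 1*477))/((27 - 21)² + 2*I*√345) = (4228 + (-1232 - 477))/(6² + 2*I*√345) = (4228 - 1709)/(36 + 2*I*√345) = 2519/(36 + 2*I*√345)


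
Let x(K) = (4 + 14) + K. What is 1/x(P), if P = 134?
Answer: 1/152 ≈ 0.0065789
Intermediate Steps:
x(K) = 18 + K
1/x(P) = 1/(18 + 134) = 1/152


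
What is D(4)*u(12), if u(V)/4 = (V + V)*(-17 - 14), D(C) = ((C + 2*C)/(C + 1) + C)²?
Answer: -3047424/25 ≈ -1.2190e+5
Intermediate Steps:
D(C) = (C + 3*C/(1 + C))² (D(C) = ((3*C)/(1 + C) + C)² = (3*C/(1 + C) + C)² = (C + 3*C/(1 + C))²)
u(V) = -248*V (u(V) = 4*((V + V)*(-17 - 14)) = 4*((2*V)*(-31)) = 4*(-62*V) = -248*V)
D(4)*u(12) = (4²*(4 + 4)²/(1 + 4)²)*(-248*12) = (16*8²/5²)*(-2976) = (16*(1/25)*64)*(-2976) = (1024/25)*(-2976) = -3047424/25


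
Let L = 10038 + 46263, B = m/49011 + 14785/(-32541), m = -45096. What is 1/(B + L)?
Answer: 531622317/29930137370560 ≈ 1.7762e-5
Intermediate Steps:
B = -730698857/531622317 (B = -45096/49011 + 14785/(-32541) = -45096*1/49011 + 14785*(-1/32541) = -15032/16337 - 14785/32541 = -730698857/531622317 ≈ -1.3745)
L = 56301
1/(B + L) = 1/(-730698857/531622317 + 56301) = 1/(29930137370560/531622317) = 531622317/29930137370560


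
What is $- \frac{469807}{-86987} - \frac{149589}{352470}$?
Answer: $\frac{50860191649}{10220102630} \approx 4.9765$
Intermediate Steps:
$- \frac{469807}{-86987} - \frac{149589}{352470} = \left(-469807\right) \left(- \frac{1}{86987}\right) - \frac{49863}{117490} = \frac{469807}{86987} - \frac{49863}{117490} = \frac{50860191649}{10220102630}$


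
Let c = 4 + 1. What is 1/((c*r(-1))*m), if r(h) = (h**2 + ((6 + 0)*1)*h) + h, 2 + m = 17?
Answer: -1/450 ≈ -0.0022222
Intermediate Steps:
c = 5
m = 15 (m = -2 + 17 = 15)
r(h) = h**2 + 7*h (r(h) = (h**2 + (6*1)*h) + h = (h**2 + 6*h) + h = h**2 + 7*h)
1/((c*r(-1))*m) = 1/((5*(-(7 - 1)))*15) = 1/((5*(-1*6))*15) = 1/((5*(-6))*15) = 1/(-30*15) = 1/(-450) = -1/450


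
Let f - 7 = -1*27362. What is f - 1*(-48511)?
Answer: 21156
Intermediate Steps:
f = -27355 (f = 7 - 1*27362 = 7 - 27362 = -27355)
f - 1*(-48511) = -27355 - 1*(-48511) = -27355 + 48511 = 21156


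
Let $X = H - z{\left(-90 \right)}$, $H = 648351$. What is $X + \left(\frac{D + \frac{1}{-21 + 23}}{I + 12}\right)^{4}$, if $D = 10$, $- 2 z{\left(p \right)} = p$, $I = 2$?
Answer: $\frac{165966417}{256} \approx 6.4831 \cdot 10^{5}$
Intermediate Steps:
$z{\left(p \right)} = - \frac{p}{2}$
$X = 648306$ ($X = 648351 - \left(- \frac{1}{2}\right) \left(-90\right) = 648351 - 45 = 648306$)
$X + \left(\frac{D + \frac{1}{-21 + 23}}{I + 12}\right)^{4} = 648306 + \left(\frac{10 + \frac{1}{-21 + 23}}{2 + 12}\right)^{4} = 648306 + \left(\frac{10 + \frac{1}{2}}{14}\right)^{4} = 648306 + \left(\left(10 + \frac{1}{2}\right) \frac{1}{14}\right)^{4} = 648306 + \left(\frac{21}{2} \cdot \frac{1}{14}\right)^{4} = 648306 + \left(\frac{3}{4}\right)^{4} = 648306 + \frac{81}{256} = \frac{165966417}{256}$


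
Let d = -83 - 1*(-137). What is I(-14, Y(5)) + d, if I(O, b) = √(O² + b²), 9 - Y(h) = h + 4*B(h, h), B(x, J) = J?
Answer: 54 + 2*√113 ≈ 75.260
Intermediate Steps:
d = 54 (d = -83 + 137 = 54)
Y(h) = 9 - 5*h (Y(h) = 9 - (h + 4*h) = 9 - 5*h)
I(-14, Y(5)) + d = √((-14)² + (9 - 5*5)²) + 54 = √(196 + (9 - 25)²) + 54 = √(196 + (-16)²) + 54 = √(196 + 256) + 54 = √452 + 54 = 2*√113 + 54 = 54 + 2*√113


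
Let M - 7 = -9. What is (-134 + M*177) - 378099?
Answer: -378587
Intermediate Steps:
M = -2 (M = 7 - 9 = -2)
(-134 + M*177) - 378099 = (-134 - 2*177) - 378099 = (-134 - 354) - 378099 = -488 - 378099 = -378587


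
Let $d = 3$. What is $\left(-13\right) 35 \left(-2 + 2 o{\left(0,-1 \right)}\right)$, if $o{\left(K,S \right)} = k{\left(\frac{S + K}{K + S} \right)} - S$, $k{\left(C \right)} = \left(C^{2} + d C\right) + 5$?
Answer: $-8190$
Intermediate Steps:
$k{\left(C \right)} = 5 + C^{2} + 3 C$ ($k{\left(C \right)} = \left(C^{2} + 3 C\right) + 5 = 5 + C^{2} + 3 C$)
$o{\left(K,S \right)} = 9 - S$ ($o{\left(K,S \right)} = \left(5 + \left(\frac{S + K}{K + S}\right)^{2} + 3 \frac{S + K}{K + S}\right) - S = \left(5 + \left(\frac{K + S}{K + S}\right)^{2} + 3 \frac{K + S}{K + S}\right) - S = \left(5 + 1^{2} + 3 \cdot 1\right) - S = \left(5 + 1 + 3\right) - S = 9 - S$)
$\left(-13\right) 35 \left(-2 + 2 o{\left(0,-1 \right)}\right) = \left(-13\right) 35 \left(-2 + 2 \left(9 - -1\right)\right) = - 455 \left(-2 + 2 \left(9 + 1\right)\right) = - 455 \left(-2 + 2 \cdot 10\right) = - 455 \left(-2 + 20\right) = \left(-455\right) 18 = -8190$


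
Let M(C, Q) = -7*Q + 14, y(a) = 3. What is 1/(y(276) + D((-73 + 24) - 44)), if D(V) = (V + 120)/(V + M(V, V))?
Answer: 572/1743 ≈ 0.32817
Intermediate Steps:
M(C, Q) = 14 - 7*Q
D(V) = (120 + V)/(14 - 6*V) (D(V) = (V + 120)/(V + (14 - 7*V)) = (120 + V)/(14 - 6*V))
1/(y(276) + D((-73 + 24) - 44)) = 1/(3 + (-120 - ((-73 + 24) - 44))/(2*(-7 + 3*((-73 + 24) - 44)))) = 1/(3 + (-120 - (-49 - 44))/(2*(-7 + 3*(-49 - 44)))) = 1/(3 + (-120 - 1*(-93))/(2*(-7 + 3*(-93)))) = 1/(3 + (-120 + 93)/(2*(-7 - 279))) = 1/(3 + (½)*(-27)/(-286)) = 1/(3 + (½)*(-1/286)*(-27)) = 1/(3 + 27/572) = 1/(1743/572) = 572/1743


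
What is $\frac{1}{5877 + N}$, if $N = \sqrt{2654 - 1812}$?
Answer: $\frac{5877}{34538287} - \frac{\sqrt{842}}{34538287} \approx 0.00016932$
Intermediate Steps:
$N = \sqrt{842} \approx 29.017$
$\frac{1}{5877 + N} = \frac{1}{5877 + \sqrt{842}}$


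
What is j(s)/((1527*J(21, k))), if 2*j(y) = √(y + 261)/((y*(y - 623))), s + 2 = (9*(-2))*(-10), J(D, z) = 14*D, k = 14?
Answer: -√439/71120757960 ≈ -2.9460e-10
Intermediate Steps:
s = 178 (s = -2 + (9*(-2))*(-10) = -2 - 18*(-10) = -2 + 180 = 178)
j(y) = √(261 + y)/(2*y*(-623 + y)) (j(y) = (√(y + 261)/((y*(y - 623))))/2 = (√(261 + y)/((y*(-623 + y))))/2 = (√(261 + y)*(1/(y*(-623 + y))))/2 = (√(261 + y)/(y*(-623 + y)))/2 = √(261 + y)/(2*y*(-623 + y)))
j(s)/((1527*J(21, k))) = ((½)*√(261 + 178)/(178*(-623 + 178)))/((1527*(14*21))) = ((½)*(1/178)*√439/(-445))/((1527*294)) = ((½)*(1/178)*(-1/445)*√439)/448938 = -√439/158420*(1/448938) = -√439/71120757960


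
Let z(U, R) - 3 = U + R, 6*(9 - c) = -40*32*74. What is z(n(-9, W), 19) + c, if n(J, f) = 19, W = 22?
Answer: 47510/3 ≈ 15837.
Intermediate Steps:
c = 47387/3 (c = 9 - (-40*32)*74/6 = 9 - (-640)*74/3 = 9 - 1/6*(-94720) = 9 + 47360/3 = 47387/3 ≈ 15796.)
z(U, R) = 3 + R + U (z(U, R) = 3 + (U + R) = 3 + (R + U) = 3 + R + U)
z(n(-9, W), 19) + c = (3 + 19 + 19) + 47387/3 = 41 + 47387/3 = 47510/3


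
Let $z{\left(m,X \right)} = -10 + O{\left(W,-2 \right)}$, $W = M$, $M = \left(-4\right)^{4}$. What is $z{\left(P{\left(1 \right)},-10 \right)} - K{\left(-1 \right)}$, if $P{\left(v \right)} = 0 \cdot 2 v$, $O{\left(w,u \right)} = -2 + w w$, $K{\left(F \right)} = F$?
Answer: $65525$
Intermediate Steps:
$M = 256$
$W = 256$
$O{\left(w,u \right)} = -2 + w^{2}$
$P{\left(v \right)} = 0$ ($P{\left(v \right)} = 0 v = 0$)
$z{\left(m,X \right)} = 65524$ ($z{\left(m,X \right)} = -10 - \left(2 - 256^{2}\right) = -10 + \left(-2 + 65536\right) = -10 + 65534 = 65524$)
$z{\left(P{\left(1 \right)},-10 \right)} - K{\left(-1 \right)} = 65524 - -1 = 65524 + 1 = 65525$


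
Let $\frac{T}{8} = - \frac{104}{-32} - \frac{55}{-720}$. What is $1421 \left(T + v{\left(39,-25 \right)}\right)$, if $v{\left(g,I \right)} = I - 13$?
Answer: $- \frac{291305}{18} \approx -16184.0$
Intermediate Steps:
$v{\left(g,I \right)} = -13 + I$
$T = \frac{479}{18}$ ($T = 8 \left(- \frac{104}{-32} - \frac{55}{-720}\right) = 8 \left(\left(-104\right) \left(- \frac{1}{32}\right) - - \frac{11}{144}\right) = 8 \left(\frac{13}{4} + \frac{11}{144}\right) = 8 \cdot \frac{479}{144} = \frac{479}{18} \approx 26.611$)
$1421 \left(T + v{\left(39,-25 \right)}\right) = 1421 \left(\frac{479}{18} - 38\right) = 1421 \left(- \frac{205}{18}\right) = - \frac{291305}{18}$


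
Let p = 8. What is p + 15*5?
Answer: 83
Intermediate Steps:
p + 15*5 = 8 + 15*5 = 8 + 75 = 83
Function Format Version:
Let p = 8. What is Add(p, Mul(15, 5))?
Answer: 83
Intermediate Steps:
Add(p, Mul(15, 5)) = Add(8, Mul(15, 5)) = Add(8, 75) = 83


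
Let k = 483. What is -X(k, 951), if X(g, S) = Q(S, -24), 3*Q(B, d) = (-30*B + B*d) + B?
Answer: 16801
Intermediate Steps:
Q(B, d) = -29*B/3 + B*d/3 (Q(B, d) = ((-30*B + B*d) + B)/3 = (-29*B + B*d)/3 = -29*B/3 + B*d/3)
X(g, S) = -53*S/3 (X(g, S) = S*(-29 - 24)/3 = (⅓)*S*(-53) = -53*S/3)
-X(k, 951) = -(-53)*951/3 = -1*(-16801) = 16801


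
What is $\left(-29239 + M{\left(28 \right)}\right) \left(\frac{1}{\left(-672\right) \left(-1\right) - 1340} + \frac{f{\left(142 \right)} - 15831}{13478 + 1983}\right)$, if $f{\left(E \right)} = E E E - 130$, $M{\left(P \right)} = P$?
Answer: $- \frac{55559292058725}{10327948} \approx -5.3795 \cdot 10^{6}$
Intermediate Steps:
$f{\left(E \right)} = -130 + E^{3}$ ($f{\left(E \right)} = E^{2} E - 130 = E^{3} - 130 = -130 + E^{3}$)
$\left(-29239 + M{\left(28 \right)}\right) \left(\frac{1}{\left(-672\right) \left(-1\right) - 1340} + \frac{f{\left(142 \right)} - 15831}{13478 + 1983}\right) = \left(-29239 + 28\right) \left(\frac{1}{\left(-672\right) \left(-1\right) - 1340} + \frac{\left(-130 + 142^{3}\right) - 15831}{13478 + 1983}\right) = - 29211 \left(\frac{1}{672 - 1340} + \frac{\left(-130 + 2863288\right) - 15831}{15461}\right) = - 29211 \left(\frac{1}{-668} + \left(2863158 - 15831\right) \frac{1}{15461}\right) = - 29211 \left(- \frac{1}{668} + 2847327 \cdot \frac{1}{15461}\right) = - 29211 \left(- \frac{1}{668} + \frac{2847327}{15461}\right) = \left(-29211\right) \frac{1901998975}{10327948} = - \frac{55559292058725}{10327948}$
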